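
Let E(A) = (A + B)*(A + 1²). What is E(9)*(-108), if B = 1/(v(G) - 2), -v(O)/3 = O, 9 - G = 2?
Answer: -222480/23 ≈ -9673.0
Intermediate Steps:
G = 7 (G = 9 - 1*2 = 9 - 2 = 7)
v(O) = -3*O
B = -1/23 (B = 1/(-3*7 - 2) = 1/(-21 - 2) = 1/(-23) = -1/23 ≈ -0.043478)
E(A) = (1 + A)*(-1/23 + A) (E(A) = (A - 1/23)*(A + 1²) = (-1/23 + A)*(A + 1) = (-1/23 + A)*(1 + A) = (1 + A)*(-1/23 + A))
E(9)*(-108) = (-1/23 + 9² + (22/23)*9)*(-108) = (-1/23 + 81 + 198/23)*(-108) = (2060/23)*(-108) = -222480/23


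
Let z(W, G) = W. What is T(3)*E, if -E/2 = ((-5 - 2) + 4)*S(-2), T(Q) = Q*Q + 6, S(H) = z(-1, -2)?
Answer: -90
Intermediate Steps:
S(H) = -1
T(Q) = 6 + Q**2 (T(Q) = Q**2 + 6 = 6 + Q**2)
E = -6 (E = -2*((-5 - 2) + 4)*(-1) = -2*(-7 + 4)*(-1) = -(-6)*(-1) = -2*3 = -6)
T(3)*E = (6 + 3**2)*(-6) = (6 + 9)*(-6) = 15*(-6) = -90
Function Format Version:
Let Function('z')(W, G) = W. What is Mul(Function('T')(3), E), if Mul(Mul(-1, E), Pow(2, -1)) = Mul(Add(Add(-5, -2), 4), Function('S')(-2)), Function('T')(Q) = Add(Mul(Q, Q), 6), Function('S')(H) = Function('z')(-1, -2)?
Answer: -90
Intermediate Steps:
Function('S')(H) = -1
Function('T')(Q) = Add(6, Pow(Q, 2)) (Function('T')(Q) = Add(Pow(Q, 2), 6) = Add(6, Pow(Q, 2)))
E = -6 (E = Mul(-2, Mul(Add(Add(-5, -2), 4), -1)) = Mul(-2, Mul(Add(-7, 4), -1)) = Mul(-2, Mul(-3, -1)) = Mul(-2, 3) = -6)
Mul(Function('T')(3), E) = Mul(Add(6, Pow(3, 2)), -6) = Mul(Add(6, 9), -6) = Mul(15, -6) = -90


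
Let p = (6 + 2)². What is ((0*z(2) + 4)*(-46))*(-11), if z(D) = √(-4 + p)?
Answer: 2024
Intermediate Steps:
p = 64 (p = 8² = 64)
z(D) = 2*√15 (z(D) = √(-4 + 64) = √60 = 2*√15)
((0*z(2) + 4)*(-46))*(-11) = ((0*(2*√15) + 4)*(-46))*(-11) = ((0 + 4)*(-46))*(-11) = (4*(-46))*(-11) = -184*(-11) = 2024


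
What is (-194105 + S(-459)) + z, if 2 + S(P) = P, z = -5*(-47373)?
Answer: 42299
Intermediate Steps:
z = 236865
S(P) = -2 + P
(-194105 + S(-459)) + z = (-194105 + (-2 - 459)) + 236865 = (-194105 - 461) + 236865 = -194566 + 236865 = 42299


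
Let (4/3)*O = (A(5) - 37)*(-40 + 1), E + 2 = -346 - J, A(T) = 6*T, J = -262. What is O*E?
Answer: -35217/2 ≈ -17609.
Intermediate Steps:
E = -86 (E = -2 + (-346 - 1*(-262)) = -2 + (-346 + 262) = -2 - 84 = -86)
O = 819/4 (O = 3*((6*5 - 37)*(-40 + 1))/4 = 3*((30 - 37)*(-39))/4 = 3*(-7*(-39))/4 = (¾)*273 = 819/4 ≈ 204.75)
O*E = (819/4)*(-86) = -35217/2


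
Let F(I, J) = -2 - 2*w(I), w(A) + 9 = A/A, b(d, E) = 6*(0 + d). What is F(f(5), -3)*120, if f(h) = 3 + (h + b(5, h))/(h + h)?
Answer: 1680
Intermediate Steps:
b(d, E) = 6*d
w(A) = -8 (w(A) = -9 + A/A = -9 + 1 = -8)
f(h) = 3 + (30 + h)/(2*h) (f(h) = 3 + (h + 6*5)/(h + h) = 3 + (h + 30)/((2*h)) = 3 + (30 + h)*(1/(2*h)) = 3 + (30 + h)/(2*h))
F(I, J) = 14 (F(I, J) = -2 - 2*(-8) = -2 + 16 = 14)
F(f(5), -3)*120 = 14*120 = 1680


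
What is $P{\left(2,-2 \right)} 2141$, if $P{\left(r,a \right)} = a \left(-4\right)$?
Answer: $17128$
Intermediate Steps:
$P{\left(r,a \right)} = - 4 a$
$P{\left(2,-2 \right)} 2141 = \left(-4\right) \left(-2\right) 2141 = 8 \cdot 2141 = 17128$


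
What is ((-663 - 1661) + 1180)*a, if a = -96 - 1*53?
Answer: 170456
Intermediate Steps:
a = -149 (a = -96 - 53 = -149)
((-663 - 1661) + 1180)*a = ((-663 - 1661) + 1180)*(-149) = (-2324 + 1180)*(-149) = -1144*(-149) = 170456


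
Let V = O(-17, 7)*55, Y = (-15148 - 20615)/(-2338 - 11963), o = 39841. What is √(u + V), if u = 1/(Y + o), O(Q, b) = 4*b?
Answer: √70861435833879799/6783356 ≈ 39.243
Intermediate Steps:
Y = 1703/681 (Y = -35763/(-14301) = -35763*(-1/14301) = 1703/681 ≈ 2.5007)
V = 1540 (V = (4*7)*55 = 28*55 = 1540)
u = 681/27133424 (u = 1/(1703/681 + 39841) = 1/(27133424/681) = 681/27133424 ≈ 2.5098e-5)
√(u + V) = √(681/27133424 + 1540) = √(41785473641/27133424) = √70861435833879799/6783356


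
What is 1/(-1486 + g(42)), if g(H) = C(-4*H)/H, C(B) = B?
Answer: -1/1490 ≈ -0.00067114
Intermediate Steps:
g(H) = -4 (g(H) = (-4*H)/H = -4)
1/(-1486 + g(42)) = 1/(-1486 - 4) = 1/(-1490) = -1/1490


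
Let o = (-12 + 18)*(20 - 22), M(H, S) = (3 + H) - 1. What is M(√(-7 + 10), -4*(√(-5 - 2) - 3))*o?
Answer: -24 - 12*√3 ≈ -44.785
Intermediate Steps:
M(H, S) = 2 + H
o = -12 (o = 6*(-2) = -12)
M(√(-7 + 10), -4*(√(-5 - 2) - 3))*o = (2 + √(-7 + 10))*(-12) = (2 + √3)*(-12) = -24 - 12*√3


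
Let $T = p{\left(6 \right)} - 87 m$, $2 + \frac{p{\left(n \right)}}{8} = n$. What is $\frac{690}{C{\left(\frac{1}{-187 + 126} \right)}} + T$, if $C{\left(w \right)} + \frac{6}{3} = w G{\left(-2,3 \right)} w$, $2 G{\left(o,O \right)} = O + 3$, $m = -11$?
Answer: $\frac{4789681}{7439} \approx 643.86$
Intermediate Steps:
$p{\left(n \right)} = -16 + 8 n$
$G{\left(o,O \right)} = \frac{3}{2} + \frac{O}{2}$ ($G{\left(o,O \right)} = \frac{O + 3}{2} = \frac{3 + O}{2} = \frac{3}{2} + \frac{O}{2}$)
$C{\left(w \right)} = -2 + 3 w^{2}$ ($C{\left(w \right)} = -2 + w \left(\frac{3}{2} + \frac{1}{2} \cdot 3\right) w = -2 + w \left(\frac{3}{2} + \frac{3}{2}\right) w = -2 + w 3 w = -2 + 3 w w = -2 + 3 w^{2}$)
$T = 989$ ($T = \left(-16 + 8 \cdot 6\right) - -957 = \left(-16 + 48\right) + 957 = 32 + 957 = 989$)
$\frac{690}{C{\left(\frac{1}{-187 + 126} \right)}} + T = \frac{690}{-2 + 3 \left(\frac{1}{-187 + 126}\right)^{2}} + 989 = \frac{690}{-2 + 3 \left(\frac{1}{-61}\right)^{2}} + 989 = \frac{690}{-2 + 3 \left(- \frac{1}{61}\right)^{2}} + 989 = \frac{690}{-2 + 3 \cdot \frac{1}{3721}} + 989 = \frac{690}{-2 + \frac{3}{3721}} + 989 = \frac{690}{- \frac{7439}{3721}} + 989 = 690 \left(- \frac{3721}{7439}\right) + 989 = - \frac{2567490}{7439} + 989 = \frac{4789681}{7439}$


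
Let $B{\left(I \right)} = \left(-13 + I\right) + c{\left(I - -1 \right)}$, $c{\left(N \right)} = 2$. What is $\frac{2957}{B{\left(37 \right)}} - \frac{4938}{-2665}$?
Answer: $\frac{616061}{5330} \approx 115.58$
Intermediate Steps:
$B{\left(I \right)} = -11 + I$ ($B{\left(I \right)} = \left(-13 + I\right) + 2 = -11 + I$)
$\frac{2957}{B{\left(37 \right)}} - \frac{4938}{-2665} = \frac{2957}{-11 + 37} - \frac{4938}{-2665} = \frac{2957}{26} - - \frac{4938}{2665} = 2957 \cdot \frac{1}{26} + \frac{4938}{2665} = \frac{2957}{26} + \frac{4938}{2665} = \frac{616061}{5330}$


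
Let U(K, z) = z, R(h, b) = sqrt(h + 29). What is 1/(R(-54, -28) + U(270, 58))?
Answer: 58/3389 - 5*I/3389 ≈ 0.017114 - 0.0014754*I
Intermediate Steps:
R(h, b) = sqrt(29 + h)
1/(R(-54, -28) + U(270, 58)) = 1/(sqrt(29 - 54) + 58) = 1/(sqrt(-25) + 58) = 1/(5*I + 58) = 1/(58 + 5*I) = (58 - 5*I)/3389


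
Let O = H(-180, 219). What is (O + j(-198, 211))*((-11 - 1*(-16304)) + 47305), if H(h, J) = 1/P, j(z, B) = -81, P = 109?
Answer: -561443144/109 ≈ -5.1509e+6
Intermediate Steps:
H(h, J) = 1/109
O = 1/109 ≈ 0.0091743
(O + j(-198, 211))*((-11 - 1*(-16304)) + 47305) = (1/109 - 81)*((-11 - 1*(-16304)) + 47305) = -8828*((-11 + 16304) + 47305)/109 = -8828*(16293 + 47305)/109 = -8828/109*63598 = -561443144/109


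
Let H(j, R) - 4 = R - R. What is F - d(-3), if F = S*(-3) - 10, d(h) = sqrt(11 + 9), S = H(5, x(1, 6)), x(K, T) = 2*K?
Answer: -22 - 2*sqrt(5) ≈ -26.472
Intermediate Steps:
H(j, R) = 4 (H(j, R) = 4 + (R - R) = 4 + 0 = 4)
S = 4
d(h) = 2*sqrt(5) (d(h) = sqrt(20) = 2*sqrt(5))
F = -22 (F = 4*(-3) - 10 = -12 - 10 = -22)
F - d(-3) = -22 - 2*sqrt(5)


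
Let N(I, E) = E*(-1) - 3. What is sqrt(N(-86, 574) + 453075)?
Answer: sqrt(452498) ≈ 672.68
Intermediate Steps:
N(I, E) = -3 - E (N(I, E) = -E - 3 = -3 - E)
sqrt(N(-86, 574) + 453075) = sqrt((-3 - 1*574) + 453075) = sqrt((-3 - 574) + 453075) = sqrt(-577 + 453075) = sqrt(452498)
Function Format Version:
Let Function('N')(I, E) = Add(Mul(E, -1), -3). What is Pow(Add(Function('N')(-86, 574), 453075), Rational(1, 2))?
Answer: Pow(452498, Rational(1, 2)) ≈ 672.68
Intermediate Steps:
Function('N')(I, E) = Add(-3, Mul(-1, E)) (Function('N')(I, E) = Add(Mul(-1, E), -3) = Add(-3, Mul(-1, E)))
Pow(Add(Function('N')(-86, 574), 453075), Rational(1, 2)) = Pow(Add(Add(-3, Mul(-1, 574)), 453075), Rational(1, 2)) = Pow(Add(Add(-3, -574), 453075), Rational(1, 2)) = Pow(Add(-577, 453075), Rational(1, 2)) = Pow(452498, Rational(1, 2))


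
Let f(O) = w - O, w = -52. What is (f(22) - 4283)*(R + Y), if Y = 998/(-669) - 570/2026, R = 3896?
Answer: -11498584288661/677697 ≈ -1.6967e+7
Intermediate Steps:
f(O) = -52 - O
Y = -1201639/677697 (Y = 998*(-1/669) - 570*1/2026 = -998/669 - 285/1013 = -1201639/677697 ≈ -1.7731)
(f(22) - 4283)*(R + Y) = ((-52 - 1*22) - 4283)*(3896 - 1201639/677697) = ((-52 - 22) - 4283)*(2639105873/677697) = (-74 - 4283)*(2639105873/677697) = -4357*2639105873/677697 = -11498584288661/677697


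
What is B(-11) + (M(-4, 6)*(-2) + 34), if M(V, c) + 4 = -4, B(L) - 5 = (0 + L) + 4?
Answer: 48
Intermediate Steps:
B(L) = 9 + L (B(L) = 5 + ((0 + L) + 4) = 5 + (L + 4) = 5 + (4 + L) = 9 + L)
M(V, c) = -8 (M(V, c) = -4 - 4 = -8)
B(-11) + (M(-4, 6)*(-2) + 34) = (9 - 11) + (-8*(-2) + 34) = -2 + (16 + 34) = -2 + 50 = 48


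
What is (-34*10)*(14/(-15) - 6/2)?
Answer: 4012/3 ≈ 1337.3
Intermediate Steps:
(-34*10)*(14/(-15) - 6/2) = -340*(14*(-1/15) - 6*½) = -340*(-14/15 - 3) = -340*(-59/15) = 4012/3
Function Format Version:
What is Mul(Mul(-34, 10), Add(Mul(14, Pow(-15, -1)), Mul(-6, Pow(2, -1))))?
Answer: Rational(4012, 3) ≈ 1337.3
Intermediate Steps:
Mul(Mul(-34, 10), Add(Mul(14, Pow(-15, -1)), Mul(-6, Pow(2, -1)))) = Mul(-340, Add(Mul(14, Rational(-1, 15)), Mul(-6, Rational(1, 2)))) = Mul(-340, Add(Rational(-14, 15), -3)) = Mul(-340, Rational(-59, 15)) = Rational(4012, 3)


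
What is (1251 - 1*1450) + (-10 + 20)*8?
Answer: -119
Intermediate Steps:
(1251 - 1*1450) + (-10 + 20)*8 = (1251 - 1450) + 10*8 = -199 + 80 = -119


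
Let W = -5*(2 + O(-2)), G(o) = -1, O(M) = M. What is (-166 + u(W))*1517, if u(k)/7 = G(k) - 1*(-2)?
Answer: -241203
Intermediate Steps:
W = 0 (W = -5*(2 - 2) = -5*0 = 0)
u(k) = 7 (u(k) = 7*(-1 - 1*(-2)) = 7*(-1 + 2) = 7*1 = 7)
(-166 + u(W))*1517 = (-166 + 7)*1517 = -159*1517 = -241203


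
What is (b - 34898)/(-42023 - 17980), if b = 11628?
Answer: 23270/60003 ≈ 0.38781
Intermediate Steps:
(b - 34898)/(-42023 - 17980) = (11628 - 34898)/(-42023 - 17980) = -23270/(-60003) = -23270*(-1/60003) = 23270/60003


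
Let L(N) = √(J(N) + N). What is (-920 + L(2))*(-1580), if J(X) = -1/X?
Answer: 1453600 - 790*√6 ≈ 1.4517e+6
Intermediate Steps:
L(N) = √(N - 1/N) (L(N) = √(-1/N + N) = √(N - 1/N))
(-920 + L(2))*(-1580) = (-920 + √(2 - 1/2))*(-1580) = (-920 + √(2 - 1*½))*(-1580) = (-920 + √(2 - ½))*(-1580) = (-920 + √(3/2))*(-1580) = (-920 + √6/2)*(-1580) = 1453600 - 790*√6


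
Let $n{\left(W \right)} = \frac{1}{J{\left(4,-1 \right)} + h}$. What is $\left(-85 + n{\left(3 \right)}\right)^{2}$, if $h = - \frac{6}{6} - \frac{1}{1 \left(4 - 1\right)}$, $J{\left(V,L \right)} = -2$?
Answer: $\frac{727609}{100} \approx 7276.1$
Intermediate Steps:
$h = - \frac{4}{3}$ ($h = \left(-6\right) \frac{1}{6} - \frac{1}{1 \cdot 3} = -1 - \frac{1}{3} = - \frac{4}{3} \approx -1.3333$)
$n{\left(W \right)} = - \frac{3}{10}$ ($n{\left(W \right)} = \frac{1}{-2 - \frac{4}{3}} = \frac{1}{- \frac{10}{3}} = - \frac{3}{10}$)
$\left(-85 + n{\left(3 \right)}\right)^{2} = \left(-85 - \frac{3}{10}\right)^{2} = \left(- \frac{853}{10}\right)^{2} = \frac{727609}{100}$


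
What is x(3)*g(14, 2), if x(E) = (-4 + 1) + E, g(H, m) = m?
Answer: 0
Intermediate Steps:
x(E) = -3 + E
x(3)*g(14, 2) = (-3 + 3)*2 = 0*2 = 0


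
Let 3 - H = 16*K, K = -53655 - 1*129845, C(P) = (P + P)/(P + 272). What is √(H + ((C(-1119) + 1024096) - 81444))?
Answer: √22996561161/77 ≈ 1969.4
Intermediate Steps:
C(P) = 2*P/(272 + P) (C(P) = (2*P)/(272 + P) = 2*P/(272 + P))
K = -183500 (K = -53655 - 129845 = -183500)
H = 2936003 (H = 3 - 16*(-183500) = 3 - 1*(-2936000) = 3 + 2936000 = 2936003)
√(H + ((C(-1119) + 1024096) - 81444)) = √(2936003 + ((2*(-1119)/(272 - 1119) + 1024096) - 81444)) = √(2936003 + ((2*(-1119)/(-847) + 1024096) - 81444)) = √(2936003 + ((2*(-1119)*(-1/847) + 1024096) - 81444)) = √(2936003 + ((2238/847 + 1024096) - 81444)) = √(2936003 + (867411550/847 - 81444)) = √(2936003 + 798428482/847) = √(3285223023/847) = √22996561161/77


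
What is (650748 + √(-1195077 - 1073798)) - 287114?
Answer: 363634 + 5*I*√90755 ≈ 3.6363e+5 + 1506.3*I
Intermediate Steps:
(650748 + √(-1195077 - 1073798)) - 287114 = (650748 + √(-2268875)) - 287114 = (650748 + 5*I*√90755) - 287114 = 363634 + 5*I*√90755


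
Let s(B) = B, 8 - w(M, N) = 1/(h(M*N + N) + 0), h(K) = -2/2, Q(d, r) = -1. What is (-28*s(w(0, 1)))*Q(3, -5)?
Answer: 252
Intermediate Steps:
h(K) = -1 (h(K) = -2*½ = -1)
w(M, N) = 9 (w(M, N) = 8 - 1/(-1 + 0) = 8 - 1/(-1) = 8 - 1*(-1) = 8 + 1 = 9)
(-28*s(w(0, 1)))*Q(3, -5) = -28*9*(-1) = -252*(-1) = 252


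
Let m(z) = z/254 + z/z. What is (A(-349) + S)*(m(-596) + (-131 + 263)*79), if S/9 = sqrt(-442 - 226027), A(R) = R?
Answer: -462140565/127 + 11917665*I*sqrt(226469)/127 ≈ -3.6389e+6 + 4.4657e+7*I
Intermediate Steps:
m(z) = 1 + z/254 (m(z) = z*(1/254) + 1 = z/254 + 1 = 1 + z/254)
S = 9*I*sqrt(226469) (S = 9*sqrt(-442 - 226027) = 9*sqrt(-226469) = 9*(I*sqrt(226469)) = 9*I*sqrt(226469) ≈ 4283.0*I)
(A(-349) + S)*(m(-596) + (-131 + 263)*79) = (-349 + 9*I*sqrt(226469))*((1 + (1/254)*(-596)) + (-131 + 263)*79) = (-349 + 9*I*sqrt(226469))*((1 - 298/127) + 132*79) = (-349 + 9*I*sqrt(226469))*(-171/127 + 10428) = (-349 + 9*I*sqrt(226469))*(1324185/127) = -462140565/127 + 11917665*I*sqrt(226469)/127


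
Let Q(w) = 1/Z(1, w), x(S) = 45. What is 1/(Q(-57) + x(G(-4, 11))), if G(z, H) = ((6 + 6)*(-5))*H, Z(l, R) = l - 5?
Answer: 4/179 ≈ 0.022346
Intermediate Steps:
Z(l, R) = -5 + l
G(z, H) = -60*H (G(z, H) = (12*(-5))*H = -60*H)
Q(w) = -¼ (Q(w) = 1/(-5 + 1) = 1/(-4) = -¼)
1/(Q(-57) + x(G(-4, 11))) = 1/(-¼ + 45) = 1/(179/4) = 4/179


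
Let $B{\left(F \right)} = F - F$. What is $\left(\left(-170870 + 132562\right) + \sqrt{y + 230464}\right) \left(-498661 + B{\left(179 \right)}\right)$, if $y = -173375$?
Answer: $19102705588 - 498661 \sqrt{57089} \approx 1.8984 \cdot 10^{10}$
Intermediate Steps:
$B{\left(F \right)} = 0$
$\left(\left(-170870 + 132562\right) + \sqrt{y + 230464}\right) \left(-498661 + B{\left(179 \right)}\right) = \left(\left(-170870 + 132562\right) + \sqrt{-173375 + 230464}\right) \left(-498661 + 0\right) = \left(-38308 + \sqrt{57089}\right) \left(-498661\right) = 19102705588 - 498661 \sqrt{57089}$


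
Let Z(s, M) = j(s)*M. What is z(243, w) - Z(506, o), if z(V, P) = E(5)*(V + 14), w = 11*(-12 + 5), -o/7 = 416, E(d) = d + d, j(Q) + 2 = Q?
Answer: 1470218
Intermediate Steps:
j(Q) = -2 + Q
E(d) = 2*d
o = -2912 (o = -7*416 = -2912)
Z(s, M) = M*(-2 + s) (Z(s, M) = (-2 + s)*M = M*(-2 + s))
w = -77 (w = 11*(-7) = -77)
z(V, P) = 140 + 10*V (z(V, P) = (2*5)*(V + 14) = 10*(14 + V) = 140 + 10*V)
z(243, w) - Z(506, o) = (140 + 10*243) - (-2912)*(-2 + 506) = (140 + 2430) - (-2912)*504 = 2570 - 1*(-1467648) = 2570 + 1467648 = 1470218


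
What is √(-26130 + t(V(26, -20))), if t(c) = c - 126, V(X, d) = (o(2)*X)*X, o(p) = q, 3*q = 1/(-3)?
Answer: 34*I*√205/3 ≈ 162.27*I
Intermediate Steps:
q = -⅑ (q = (⅓)/(-3) = (⅓)*(-⅓) = -⅑ ≈ -0.11111)
o(p) = -⅑
V(X, d) = -X²/9 (V(X, d) = (-X/9)*X = -X²/9)
t(c) = -126 + c
√(-26130 + t(V(26, -20))) = √(-26130 + (-126 - ⅑*26²)) = √(-26130 + (-126 - ⅑*676)) = √(-26130 + (-126 - 676/9)) = √(-26130 - 1810/9) = √(-236980/9) = 34*I*√205/3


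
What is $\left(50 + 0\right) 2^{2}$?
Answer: $200$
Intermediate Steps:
$\left(50 + 0\right) 2^{2} = 50 \cdot 4 = 200$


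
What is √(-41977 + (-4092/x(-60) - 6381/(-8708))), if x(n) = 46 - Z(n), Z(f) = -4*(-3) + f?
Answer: I*√1759650986730847/204638 ≈ 204.99*I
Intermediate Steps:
Z(f) = 12 + f
x(n) = 34 - n (x(n) = 46 - (12 + n) = 46 + (-12 - n) = 34 - n)
√(-41977 + (-4092/x(-60) - 6381/(-8708))) = √(-41977 + (-4092/(34 - 1*(-60)) - 6381/(-8708))) = √(-41977 + (-4092/(34 + 60) - 6381*(-1/8708))) = √(-41977 + (-4092/94 + 6381/8708)) = √(-41977 + (-4092*1/94 + 6381/8708)) = √(-41977 + (-2046/47 + 6381/8708)) = √(-41977 - 17516661/409276) = √(-17197695313/409276) = I*√1759650986730847/204638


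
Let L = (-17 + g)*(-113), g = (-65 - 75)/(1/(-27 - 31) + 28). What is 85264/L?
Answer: 138383472/4035343 ≈ 34.293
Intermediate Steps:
g = -8120/1623 (g = -140/(1/(-58) + 28) = -140/(-1/58 + 28) = -140/1623/58 = -140*58/1623 = -8120/1623 ≈ -5.0031)
L = 4035343/1623 (L = (-17 - 8120/1623)*(-113) = -35711/1623*(-113) = 4035343/1623 ≈ 2486.3)
85264/L = 85264/(4035343/1623) = 85264*(1623/4035343) = 138383472/4035343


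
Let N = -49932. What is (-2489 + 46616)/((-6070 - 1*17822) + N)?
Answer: -14709/24608 ≈ -0.59773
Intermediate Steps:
(-2489 + 46616)/((-6070 - 1*17822) + N) = (-2489 + 46616)/((-6070 - 1*17822) - 49932) = 44127/((-6070 - 17822) - 49932) = 44127/(-23892 - 49932) = 44127/(-73824) = 44127*(-1/73824) = -14709/24608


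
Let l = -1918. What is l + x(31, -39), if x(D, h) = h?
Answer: -1957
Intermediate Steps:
l + x(31, -39) = -1918 - 39 = -1957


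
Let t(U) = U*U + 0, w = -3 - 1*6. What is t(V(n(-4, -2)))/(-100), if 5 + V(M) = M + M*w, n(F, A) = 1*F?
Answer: -729/100 ≈ -7.2900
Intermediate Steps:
n(F, A) = F
w = -9 (w = -3 - 6 = -9)
V(M) = -5 - 8*M (V(M) = -5 + (M + M*(-9)) = -5 + (M - 9*M) = -5 - 8*M)
t(U) = U² (t(U) = U² + 0 = U²)
t(V(n(-4, -2)))/(-100) = (-5 - 8*(-4))²/(-100) = (-5 + 32)²*(-1/100) = 27²*(-1/100) = 729*(-1/100) = -729/100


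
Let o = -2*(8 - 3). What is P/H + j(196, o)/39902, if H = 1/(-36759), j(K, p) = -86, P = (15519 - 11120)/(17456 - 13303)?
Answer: -3226133559370/82856503 ≈ -38936.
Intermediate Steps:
o = -10 (o = -2*5 = -10)
P = 4399/4153 ≈ 1.0592
H = -1/36759 ≈ -2.7204e-5
P/H + j(196, o)/39902 = 4399/(4153*(-1/36759)) - 86/39902 = (4399/4153)*(-36759) - 86*1/39902 = -161702841/4153 - 43/19951 = -3226133559370/82856503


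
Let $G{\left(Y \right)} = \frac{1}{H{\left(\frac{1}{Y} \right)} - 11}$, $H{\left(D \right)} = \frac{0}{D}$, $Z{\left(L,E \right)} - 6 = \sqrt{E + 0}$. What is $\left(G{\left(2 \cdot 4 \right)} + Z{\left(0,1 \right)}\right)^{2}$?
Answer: $\frac{5776}{121} \approx 47.736$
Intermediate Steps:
$Z{\left(L,E \right)} = 6 + \sqrt{E}$ ($Z{\left(L,E \right)} = 6 + \sqrt{E + 0} = 6 + \sqrt{E}$)
$H{\left(D \right)} = 0$
$G{\left(Y \right)} = - \frac{1}{11}$ ($G{\left(Y \right)} = \frac{1}{0 - 11} = \frac{1}{-11} = - \frac{1}{11}$)
$\left(G{\left(2 \cdot 4 \right)} + Z{\left(0,1 \right)}\right)^{2} = \left(- \frac{1}{11} + \left(6 + \sqrt{1}\right)\right)^{2} = \left(- \frac{1}{11} + \left(6 + 1\right)\right)^{2} = \left(- \frac{1}{11} + 7\right)^{2} = \left(\frac{76}{11}\right)^{2} = \frac{5776}{121}$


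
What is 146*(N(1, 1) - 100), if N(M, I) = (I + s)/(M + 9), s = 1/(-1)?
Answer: -14600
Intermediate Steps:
s = -1
N(M, I) = (-1 + I)/(9 + M) (N(M, I) = (I - 1)/(M + 9) = (-1 + I)/(9 + M))
146*(N(1, 1) - 100) = 146*((-1 + 1)/(9 + 1) - 100) = 146*(0/10 - 100) = 146*((1/10)*0 - 100) = 146*(0 - 100) = 146*(-100) = -14600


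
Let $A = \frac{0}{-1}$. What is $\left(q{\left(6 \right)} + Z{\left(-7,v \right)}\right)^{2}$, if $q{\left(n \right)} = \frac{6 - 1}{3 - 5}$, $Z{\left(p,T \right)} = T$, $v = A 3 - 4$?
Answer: $\frac{169}{4} \approx 42.25$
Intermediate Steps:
$A = 0$ ($A = 0 \left(-1\right) = 0$)
$v = -4$ ($v = 0 \cdot 3 - 4 = 0 - 4 = -4$)
$q{\left(n \right)} = - \frac{5}{2}$ ($q{\left(n \right)} = \frac{5}{-2} = 5 \left(- \frac{1}{2}\right) = - \frac{5}{2}$)
$\left(q{\left(6 \right)} + Z{\left(-7,v \right)}\right)^{2} = \left(- \frac{5}{2} - 4\right)^{2} = \left(- \frac{13}{2}\right)^{2} = \frac{169}{4}$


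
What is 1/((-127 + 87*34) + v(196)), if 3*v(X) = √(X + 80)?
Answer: 8493/24043591 - 2*√69/24043591 ≈ 0.00035254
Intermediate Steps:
v(X) = √(80 + X)/3 (v(X) = √(X + 80)/3 = √(80 + X)/3)
1/((-127 + 87*34) + v(196)) = 1/((-127 + 87*34) + √(80 + 196)/3) = 1/((-127 + 2958) + √276/3) = 1/(2831 + (2*√69)/3) = 1/(2831 + 2*√69/3)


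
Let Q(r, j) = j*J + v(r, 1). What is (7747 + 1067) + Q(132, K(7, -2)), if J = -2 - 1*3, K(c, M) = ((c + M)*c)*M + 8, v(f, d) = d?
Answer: 9125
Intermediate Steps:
K(c, M) = 8 + M*c*(M + c) (K(c, M) = ((M + c)*c)*M + 8 = (c*(M + c))*M + 8 = M*c*(M + c) + 8 = 8 + M*c*(M + c))
J = -5 (J = -2 - 3 = -5)
Q(r, j) = 1 - 5*j (Q(r, j) = j*(-5) + 1 = -5*j + 1 = 1 - 5*j)
(7747 + 1067) + Q(132, K(7, -2)) = (7747 + 1067) + (1 - 5*(8 - 2*7² + 7*(-2)²)) = 8814 + (1 - 5*(8 - 2*49 + 7*4)) = 8814 + (1 - 5*(8 - 98 + 28)) = 8814 + (1 - 5*(-62)) = 8814 + (1 + 310) = 8814 + 311 = 9125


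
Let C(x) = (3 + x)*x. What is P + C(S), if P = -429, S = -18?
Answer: -159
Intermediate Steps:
C(x) = x*(3 + x)
P + C(S) = -429 - 18*(3 - 18) = -429 - 18*(-15) = -429 + 270 = -159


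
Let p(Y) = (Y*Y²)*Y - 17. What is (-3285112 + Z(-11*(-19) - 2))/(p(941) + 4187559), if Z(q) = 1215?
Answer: -3283897/784080788903 ≈ -4.1882e-6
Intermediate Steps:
p(Y) = -17 + Y⁴ (p(Y) = Y³*Y - 17 = Y⁴ - 17 = -17 + Y⁴)
(-3285112 + Z(-11*(-19) - 2))/(p(941) + 4187559) = (-3285112 + 1215)/((-17 + 941⁴) + 4187559) = -3283897/((-17 + 784076601361) + 4187559) = -3283897/(784076601344 + 4187559) = -3283897/784080788903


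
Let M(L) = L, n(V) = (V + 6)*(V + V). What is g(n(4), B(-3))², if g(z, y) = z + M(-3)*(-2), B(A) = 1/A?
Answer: 7396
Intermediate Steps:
n(V) = 2*V*(6 + V) (n(V) = (6 + V)*(2*V) = 2*V*(6 + V))
g(z, y) = 6 + z (g(z, y) = z - 3*(-2) = z + 6 = 6 + z)
g(n(4), B(-3))² = (6 + 2*4*(6 + 4))² = (6 + 2*4*10)² = (6 + 80)² = 86² = 7396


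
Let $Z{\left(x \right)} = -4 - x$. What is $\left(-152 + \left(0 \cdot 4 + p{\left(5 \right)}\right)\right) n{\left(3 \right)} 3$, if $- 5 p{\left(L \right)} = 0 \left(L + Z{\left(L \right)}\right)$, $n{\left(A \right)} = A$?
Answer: $-1368$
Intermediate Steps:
$p{\left(L \right)} = 0$ ($p{\left(L \right)} = - \frac{0 \left(L - \left(4 + L\right)\right)}{5} = - \frac{0 \left(-4\right)}{5} = \left(- \frac{1}{5}\right) 0 = 0$)
$\left(-152 + \left(0 \cdot 4 + p{\left(5 \right)}\right)\right) n{\left(3 \right)} 3 = \left(-152 + \left(0 \cdot 4 + 0\right)\right) 3 \cdot 3 = \left(-152 + \left(0 + 0\right)\right) 9 = \left(-152 + 0\right) 9 = \left(-152\right) 9 = -1368$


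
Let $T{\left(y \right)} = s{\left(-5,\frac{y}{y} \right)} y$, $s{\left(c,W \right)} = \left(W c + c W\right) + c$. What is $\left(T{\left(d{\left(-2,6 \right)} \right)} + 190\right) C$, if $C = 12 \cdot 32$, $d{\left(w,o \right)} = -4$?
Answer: $96000$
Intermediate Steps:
$s{\left(c,W \right)} = c + 2 W c$ ($s{\left(c,W \right)} = \left(W c + W c\right) + c = 2 W c + c = c + 2 W c$)
$C = 384$
$T{\left(y \right)} = - 15 y$ ($T{\left(y \right)} = - 5 \left(1 + 2 \frac{y}{y}\right) y = - 5 \left(1 + 2 \cdot 1\right) y = - 5 \left(1 + 2\right) y = \left(-5\right) 3 y = - 15 y$)
$\left(T{\left(d{\left(-2,6 \right)} \right)} + 190\right) C = \left(\left(-15\right) \left(-4\right) + 190\right) 384 = \left(60 + 190\right) 384 = 250 \cdot 384 = 96000$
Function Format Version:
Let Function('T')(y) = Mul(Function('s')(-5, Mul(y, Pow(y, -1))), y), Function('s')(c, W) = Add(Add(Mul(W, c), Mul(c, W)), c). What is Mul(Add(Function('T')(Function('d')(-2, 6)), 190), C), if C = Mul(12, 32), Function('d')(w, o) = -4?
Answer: 96000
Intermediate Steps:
Function('s')(c, W) = Add(c, Mul(2, W, c)) (Function('s')(c, W) = Add(Add(Mul(W, c), Mul(W, c)), c) = Add(Mul(2, W, c), c) = Add(c, Mul(2, W, c)))
C = 384
Function('T')(y) = Mul(-15, y) (Function('T')(y) = Mul(Mul(-5, Add(1, Mul(2, Mul(y, Pow(y, -1))))), y) = Mul(Mul(-5, Add(1, Mul(2, 1))), y) = Mul(Mul(-5, Add(1, 2)), y) = Mul(Mul(-5, 3), y) = Mul(-15, y))
Mul(Add(Function('T')(Function('d')(-2, 6)), 190), C) = Mul(Add(Mul(-15, -4), 190), 384) = Mul(Add(60, 190), 384) = Mul(250, 384) = 96000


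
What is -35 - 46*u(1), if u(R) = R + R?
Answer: -127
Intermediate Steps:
u(R) = 2*R
-35 - 46*u(1) = -35 - 92 = -127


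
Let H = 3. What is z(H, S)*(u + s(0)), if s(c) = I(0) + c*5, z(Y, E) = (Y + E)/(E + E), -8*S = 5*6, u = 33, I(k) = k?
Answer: 33/10 ≈ 3.3000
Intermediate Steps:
S = -15/4 (S = -5*6/8 = -⅛*30 = -15/4 ≈ -3.7500)
z(Y, E) = (E + Y)/(2*E) (z(Y, E) = (E + Y)/((2*E)) = (E + Y)*(1/(2*E)) = (E + Y)/(2*E))
s(c) = 5*c (s(c) = 0 + c*5 = 0 + 5*c = 5*c)
z(H, S)*(u + s(0)) = ((-15/4 + 3)/(2*(-15/4)))*(33 + 5*0) = ((½)*(-4/15)*(-¾))*(33 + 0) = (⅒)*33 = 33/10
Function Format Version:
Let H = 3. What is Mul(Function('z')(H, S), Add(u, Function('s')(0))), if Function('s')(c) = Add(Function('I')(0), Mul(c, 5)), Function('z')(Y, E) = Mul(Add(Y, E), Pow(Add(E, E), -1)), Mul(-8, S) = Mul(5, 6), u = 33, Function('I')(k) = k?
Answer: Rational(33, 10) ≈ 3.3000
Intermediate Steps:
S = Rational(-15, 4) (S = Mul(Rational(-1, 8), Mul(5, 6)) = Mul(Rational(-1, 8), 30) = Rational(-15, 4) ≈ -3.7500)
Function('z')(Y, E) = Mul(Rational(1, 2), Pow(E, -1), Add(E, Y)) (Function('z')(Y, E) = Mul(Add(E, Y), Pow(Mul(2, E), -1)) = Mul(Add(E, Y), Mul(Rational(1, 2), Pow(E, -1))) = Mul(Rational(1, 2), Pow(E, -1), Add(E, Y)))
Function('s')(c) = Mul(5, c) (Function('s')(c) = Add(0, Mul(c, 5)) = Add(0, Mul(5, c)) = Mul(5, c))
Mul(Function('z')(H, S), Add(u, Function('s')(0))) = Mul(Mul(Rational(1, 2), Pow(Rational(-15, 4), -1), Add(Rational(-15, 4), 3)), Add(33, Mul(5, 0))) = Mul(Mul(Rational(1, 2), Rational(-4, 15), Rational(-3, 4)), Add(33, 0)) = Mul(Rational(1, 10), 33) = Rational(33, 10)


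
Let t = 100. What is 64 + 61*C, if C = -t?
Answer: -6036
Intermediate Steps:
C = -100 (C = -1*100 = -100)
64 + 61*C = 64 + 61*(-100) = 64 - 6100 = -6036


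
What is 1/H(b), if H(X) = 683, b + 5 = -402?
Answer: 1/683 ≈ 0.0014641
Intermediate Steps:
b = -407 (b = -5 - 402 = -407)
1/H(b) = 1/683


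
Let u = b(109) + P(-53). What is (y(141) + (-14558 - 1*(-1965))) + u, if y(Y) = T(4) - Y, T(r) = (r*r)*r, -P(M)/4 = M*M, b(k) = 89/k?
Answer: -2605665/109 ≈ -23905.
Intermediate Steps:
P(M) = -4*M**2 (P(M) = -4*M*M = -4*M**2)
T(r) = r**3 (T(r) = r**2*r = r**3)
y(Y) = 64 - Y (y(Y) = 4**3 - Y = 64 - Y)
u = -1224635/109 (u = 89/109 - 4*(-53)**2 = 89*(1/109) - 4*2809 = 89/109 - 11236 = -1224635/109 ≈ -11235.)
(y(141) + (-14558 - 1*(-1965))) + u = ((64 - 1*141) + (-14558 - 1*(-1965))) - 1224635/109 = ((64 - 141) + (-14558 + 1965)) - 1224635/109 = (-77 - 12593) - 1224635/109 = -12670 - 1224635/109 = -2605665/109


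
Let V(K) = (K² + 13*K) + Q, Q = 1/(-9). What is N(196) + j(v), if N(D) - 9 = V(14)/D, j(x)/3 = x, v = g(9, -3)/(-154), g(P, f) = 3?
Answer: 210913/19404 ≈ 10.870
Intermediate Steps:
Q = -⅑ ≈ -0.11111
v = -3/154 (v = 3/(-154) = 3*(-1/154) = -3/154 ≈ -0.019481)
j(x) = 3*x
V(K) = -⅑ + K² + 13*K (V(K) = (K² + 13*K) - ⅑ = -⅑ + K² + 13*K)
N(D) = 9 + 3401/(9*D) (N(D) = 9 + (-⅑ + 14² + 13*14)/D = 9 + (-⅑ + 196 + 182)/D = 9 + 3401/(9*D))
N(196) + j(v) = (9 + (3401/9)/196) + 3*(-3/154) = (9 + (3401/9)*(1/196)) - 9/154 = (9 + 3401/1764) - 9/154 = 19277/1764 - 9/154 = 210913/19404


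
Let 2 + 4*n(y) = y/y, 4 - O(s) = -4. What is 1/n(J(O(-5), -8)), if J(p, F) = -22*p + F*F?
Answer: -4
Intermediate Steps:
O(s) = 8 (O(s) = 4 - 1*(-4) = 4 + 4 = 8)
J(p, F) = F² - 22*p (J(p, F) = -22*p + F² = F² - 22*p)
n(y) = -¼ (n(y) = -½ + (y/y)/4 = -½ + (¼)*1 = -½ + ¼ = -¼)
1/n(J(O(-5), -8)) = 1/(-¼) = -4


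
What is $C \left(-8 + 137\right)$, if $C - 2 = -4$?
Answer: $-258$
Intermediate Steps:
$C = -2$ ($C = 2 - 4 = -2$)
$C \left(-8 + 137\right) = - 2 \left(-8 + 137\right) = \left(-2\right) 129 = -258$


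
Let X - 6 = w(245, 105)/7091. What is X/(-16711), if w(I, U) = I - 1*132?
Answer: -42659/118497701 ≈ -0.00036000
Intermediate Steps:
w(I, U) = -132 + I (w(I, U) = I - 132 = -132 + I)
X = 42659/7091 (X = 6 + (-132 + 245)/7091 = 6 + 113*(1/7091) = 6 + 113/7091 = 42659/7091 ≈ 6.0159)
X/(-16711) = (42659/7091)/(-16711) = (42659/7091)*(-1/16711) = -42659/118497701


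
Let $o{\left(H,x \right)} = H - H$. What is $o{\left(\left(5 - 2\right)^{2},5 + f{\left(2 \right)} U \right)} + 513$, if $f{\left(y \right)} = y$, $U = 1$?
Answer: $513$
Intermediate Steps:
$o{\left(H,x \right)} = 0$
$o{\left(\left(5 - 2\right)^{2},5 + f{\left(2 \right)} U \right)} + 513 = 0 + 513 = 513$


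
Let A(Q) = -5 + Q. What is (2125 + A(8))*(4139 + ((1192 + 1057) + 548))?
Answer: 14759808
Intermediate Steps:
(2125 + A(8))*(4139 + ((1192 + 1057) + 548)) = (2125 + (-5 + 8))*(4139 + ((1192 + 1057) + 548)) = (2125 + 3)*(4139 + (2249 + 548)) = 2128*(4139 + 2797) = 2128*6936 = 14759808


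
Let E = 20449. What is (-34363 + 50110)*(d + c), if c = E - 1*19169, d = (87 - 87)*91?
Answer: 20156160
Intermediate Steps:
d = 0 (d = 0*91 = 0)
c = 1280 (c = 20449 - 1*19169 = 20449 - 19169 = 1280)
(-34363 + 50110)*(d + c) = (-34363 + 50110)*(0 + 1280) = 15747*1280 = 20156160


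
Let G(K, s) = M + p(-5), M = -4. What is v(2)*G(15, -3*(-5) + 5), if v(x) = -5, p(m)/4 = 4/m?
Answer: 36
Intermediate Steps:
p(m) = 16/m (p(m) = 4*(4/m) = 16/m)
G(K, s) = -36/5 (G(K, s) = -4 + 16/(-5) = -4 + 16*(-1/5) = -4 - 16/5 = -36/5)
v(2)*G(15, -3*(-5) + 5) = -5*(-36/5) = 36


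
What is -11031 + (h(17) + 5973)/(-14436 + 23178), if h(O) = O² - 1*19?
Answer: -32142253/2914 ≈ -11030.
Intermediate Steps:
h(O) = -19 + O² (h(O) = O² - 19 = -19 + O²)
-11031 + (h(17) + 5973)/(-14436 + 23178) = -11031 + ((-19 + 17²) + 5973)/(-14436 + 23178) = -11031 + ((-19 + 289) + 5973)/8742 = -11031 + (270 + 5973)*(1/8742) = -11031 + 6243*(1/8742) = -11031 + 2081/2914 = -32142253/2914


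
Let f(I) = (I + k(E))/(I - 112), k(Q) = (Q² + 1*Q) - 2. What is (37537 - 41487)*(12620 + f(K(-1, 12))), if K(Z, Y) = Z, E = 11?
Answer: -5632427450/113 ≈ -4.9844e+7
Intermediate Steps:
k(Q) = -2 + Q + Q² (k(Q) = (Q² + Q) - 2 = (Q + Q²) - 2 = -2 + Q + Q²)
f(I) = (130 + I)/(-112 + I) (f(I) = (I + (-2 + 11 + 11²))/(I - 112) = (I + (-2 + 11 + 121))/(-112 + I) = (I + 130)/(-112 + I) = (130 + I)/(-112 + I))
(37537 - 41487)*(12620 + f(K(-1, 12))) = (37537 - 41487)*(12620 + (130 - 1)/(-112 - 1)) = -3950*(12620 + 129/(-113)) = -3950*(12620 - 1/113*129) = -3950*(12620 - 129/113) = -3950*1425931/113 = -5632427450/113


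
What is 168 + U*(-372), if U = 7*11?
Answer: -28476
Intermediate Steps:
U = 77
168 + U*(-372) = 168 + 77*(-372) = 168 - 28644 = -28476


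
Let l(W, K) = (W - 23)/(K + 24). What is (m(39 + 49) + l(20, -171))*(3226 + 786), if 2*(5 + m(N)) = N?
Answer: 7670944/49 ≈ 1.5655e+5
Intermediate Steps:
m(N) = -5 + N/2
l(W, K) = (-23 + W)/(24 + K)
(m(39 + 49) + l(20, -171))*(3226 + 786) = ((-5 + (39 + 49)/2) + (-23 + 20)/(24 - 171))*(3226 + 786) = ((-5 + (½)*88) - 3/(-147))*4012 = ((-5 + 44) - 1/147*(-3))*4012 = (39 + 1/49)*4012 = (1912/49)*4012 = 7670944/49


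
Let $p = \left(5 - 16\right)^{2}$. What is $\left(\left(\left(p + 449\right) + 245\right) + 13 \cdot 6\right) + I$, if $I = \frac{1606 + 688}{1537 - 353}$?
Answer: $\frac{14319}{16} \approx 894.94$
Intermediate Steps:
$p = 121$ ($p = \left(-11\right)^{2} = 121$)
$I = \frac{31}{16}$ ($I = \frac{2294}{1184} = 2294 \cdot \frac{1}{1184} = \frac{31}{16} \approx 1.9375$)
$\left(\left(\left(p + 449\right) + 245\right) + 13 \cdot 6\right) + I = \left(\left(\left(121 + 449\right) + 245\right) + 13 \cdot 6\right) + \frac{31}{16} = \left(\left(570 + 245\right) + 78\right) + \frac{31}{16} = \left(815 + 78\right) + \frac{31}{16} = 893 + \frac{31}{16} = \frac{14319}{16}$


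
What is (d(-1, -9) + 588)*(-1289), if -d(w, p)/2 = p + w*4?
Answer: -791446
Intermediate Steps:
d(w, p) = -8*w - 2*p (d(w, p) = -2*(p + w*4) = -2*(p + 4*w) = -8*w - 2*p)
(d(-1, -9) + 588)*(-1289) = ((-8*(-1) - 2*(-9)) + 588)*(-1289) = ((8 + 18) + 588)*(-1289) = (26 + 588)*(-1289) = 614*(-1289) = -791446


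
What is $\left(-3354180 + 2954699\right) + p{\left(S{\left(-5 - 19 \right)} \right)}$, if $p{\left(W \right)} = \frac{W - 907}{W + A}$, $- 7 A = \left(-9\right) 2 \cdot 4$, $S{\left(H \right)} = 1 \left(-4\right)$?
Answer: $- \frac{17583541}{44} \approx -3.9963 \cdot 10^{5}$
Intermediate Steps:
$S{\left(H \right)} = -4$
$A = \frac{72}{7}$ ($A = - \frac{\left(-9\right) 2 \cdot 4}{7} = - \frac{\left(-18\right) 4}{7} = \left(- \frac{1}{7}\right) \left(-72\right) = \frac{72}{7} \approx 10.286$)
$p{\left(W \right)} = \frac{-907 + W}{\frac{72}{7} + W}$ ($p{\left(W \right)} = \frac{W - 907}{W + \frac{72}{7}} = \frac{-907 + W}{\frac{72}{7} + W}$)
$\left(-3354180 + 2954699\right) + p{\left(S{\left(-5 - 19 \right)} \right)} = \left(-3354180 + 2954699\right) + \frac{7 \left(-907 - 4\right)}{72 + 7 \left(-4\right)} = -399481 + 7 \frac{1}{72 - 28} \left(-911\right) = -399481 + 7 \cdot \frac{1}{44} \left(-911\right) = -399481 - \frac{6377}{44} = - \frac{17583541}{44}$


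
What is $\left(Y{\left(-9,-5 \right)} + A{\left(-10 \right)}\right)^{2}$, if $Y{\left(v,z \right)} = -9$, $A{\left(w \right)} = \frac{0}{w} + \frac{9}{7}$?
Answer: $\frac{2916}{49} \approx 59.51$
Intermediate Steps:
$A{\left(w \right)} = \frac{9}{7}$ ($A{\left(w \right)} = 0 + 9 \cdot \frac{1}{7} = 0 + \frac{9}{7} = \frac{9}{7}$)
$\left(Y{\left(-9,-5 \right)} + A{\left(-10 \right)}\right)^{2} = \left(-9 + \frac{9}{7}\right)^{2} = \left(- \frac{54}{7}\right)^{2} = \frac{2916}{49}$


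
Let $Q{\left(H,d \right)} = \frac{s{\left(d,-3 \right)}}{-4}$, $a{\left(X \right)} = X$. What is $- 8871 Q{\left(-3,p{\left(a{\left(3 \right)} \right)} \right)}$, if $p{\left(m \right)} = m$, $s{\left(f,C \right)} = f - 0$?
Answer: $\frac{26613}{4} \approx 6653.3$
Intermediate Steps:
$s{\left(f,C \right)} = f$ ($s{\left(f,C \right)} = f + 0 = f$)
$Q{\left(H,d \right)} = - \frac{d}{4}$ ($Q{\left(H,d \right)} = \frac{d}{-4} = d \left(- \frac{1}{4}\right) = - \frac{d}{4}$)
$- 8871 Q{\left(-3,p{\left(a{\left(3 \right)} \right)} \right)} = - 8871 \left(\left(- \frac{1}{4}\right) 3\right) = \left(-8871\right) \left(- \frac{3}{4}\right) = \frac{26613}{4}$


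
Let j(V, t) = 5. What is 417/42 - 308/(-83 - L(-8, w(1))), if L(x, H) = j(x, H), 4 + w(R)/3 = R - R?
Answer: 94/7 ≈ 13.429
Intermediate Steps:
w(R) = -12 (w(R) = -12 + 3*(R - R) = -12 + 3*0 = -12 + 0 = -12)
L(x, H) = 5
417/42 - 308/(-83 - L(-8, w(1))) = 417/42 - 308/(-83 - 1*5) = 417*(1/42) - 308/(-83 - 5) = 139/14 - 308/(-88) = 139/14 - 308*(-1/88) = 139/14 + 7/2 = 94/7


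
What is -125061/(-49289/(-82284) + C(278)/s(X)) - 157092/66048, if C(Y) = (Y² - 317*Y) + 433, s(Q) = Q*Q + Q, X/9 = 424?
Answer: -68749562583233870887/328896525453184 ≈ -2.0903e+5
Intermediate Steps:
X = 3816 (X = 9*424 = 3816)
s(Q) = Q + Q² (s(Q) = Q² + Q = Q + Q²)
C(Y) = 433 + Y² - 317*Y
-125061/(-49289/(-82284) + C(278)/s(X)) - 157092/66048 = -125061/(-49289/(-82284) + (433 + 278² - 317*278)/((3816*(1 + 3816)))) - 157092/66048 = -125061/(-49289*(-1/82284) + (433 + 77284 - 88126)/((3816*3817))) - 157092*1/66048 = -125061/(49289/82284 - 10409/14565672) - 13091/5504 = -125061/59755909421/99876812904 - 13091/5504 = -125061*99876812904/59755909421 - 13091/5504 = -12490694098587144/59755909421 - 13091/5504 = -68749562583233870887/328896525453184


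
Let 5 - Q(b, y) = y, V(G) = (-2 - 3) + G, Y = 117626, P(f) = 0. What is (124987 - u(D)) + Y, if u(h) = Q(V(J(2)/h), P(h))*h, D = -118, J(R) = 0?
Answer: 243203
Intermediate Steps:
V(G) = -5 + G
Q(b, y) = 5 - y
u(h) = 5*h (u(h) = (5 - 1*0)*h = (5 + 0)*h = 5*h)
(124987 - u(D)) + Y = (124987 - 5*(-118)) + 117626 = (124987 - 1*(-590)) + 117626 = (124987 + 590) + 117626 = 125577 + 117626 = 243203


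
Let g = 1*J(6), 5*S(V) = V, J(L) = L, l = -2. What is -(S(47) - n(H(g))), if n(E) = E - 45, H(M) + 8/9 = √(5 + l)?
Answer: -2488/45 + √3 ≈ -53.557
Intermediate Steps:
S(V) = V/5
g = 6 (g = 1*6 = 6)
H(M) = -8/9 + √3 (H(M) = -8/9 + √(5 - 2) = -8/9 + √3)
n(E) = -45 + E
-(S(47) - n(H(g))) = -((⅕)*47 - (-45 + (-8/9 + √3))) = -(47/5 - (-413/9 + √3)) = -(47/5 + (413/9 - √3)) = -(2488/45 - √3) = -2488/45 + √3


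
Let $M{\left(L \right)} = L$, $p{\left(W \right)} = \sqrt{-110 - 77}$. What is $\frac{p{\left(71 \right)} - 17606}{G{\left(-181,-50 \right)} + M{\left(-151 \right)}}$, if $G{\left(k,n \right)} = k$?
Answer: $\frac{8803}{166} - \frac{i \sqrt{187}}{332} \approx 53.03 - 0.041189 i$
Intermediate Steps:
$p{\left(W \right)} = i \sqrt{187}$ ($p{\left(W \right)} = \sqrt{-187} = i \sqrt{187}$)
$\frac{p{\left(71 \right)} - 17606}{G{\left(-181,-50 \right)} + M{\left(-151 \right)}} = \frac{i \sqrt{187} - 17606}{-181 - 151} = \frac{-17606 + i \sqrt{187}}{-332} = \left(-17606 + i \sqrt{187}\right) \left(- \frac{1}{332}\right) = \frac{8803}{166} - \frac{i \sqrt{187}}{332}$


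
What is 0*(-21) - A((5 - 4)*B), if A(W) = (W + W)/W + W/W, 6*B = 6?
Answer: -3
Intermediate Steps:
B = 1 (B = (1/6)*6 = 1)
A(W) = 3 (A(W) = (2*W)/W + 1 = 2 + 1 = 3)
0*(-21) - A((5 - 4)*B) = 0*(-21) - 1*3 = 0 - 3 = -3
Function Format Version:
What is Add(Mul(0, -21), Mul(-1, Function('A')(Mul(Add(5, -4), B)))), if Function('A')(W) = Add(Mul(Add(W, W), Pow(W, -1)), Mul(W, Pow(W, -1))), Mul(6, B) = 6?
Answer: -3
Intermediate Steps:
B = 1 (B = Mul(Rational(1, 6), 6) = 1)
Function('A')(W) = 3 (Function('A')(W) = Add(Mul(Mul(2, W), Pow(W, -1)), 1) = Add(2, 1) = 3)
Add(Mul(0, -21), Mul(-1, Function('A')(Mul(Add(5, -4), B)))) = Add(Mul(0, -21), Mul(-1, 3)) = Add(0, -3) = -3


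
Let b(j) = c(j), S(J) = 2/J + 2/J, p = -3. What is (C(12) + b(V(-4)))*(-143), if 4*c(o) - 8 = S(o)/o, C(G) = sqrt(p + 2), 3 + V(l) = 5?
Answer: -1287/4 - 143*I ≈ -321.75 - 143.0*I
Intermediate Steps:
S(J) = 4/J
V(l) = 2 (V(l) = -3 + 5 = 2)
C(G) = I (C(G) = sqrt(-3 + 2) = sqrt(-1) = I)
c(o) = 2 + o**(-2) (c(o) = 2 + ((4/o)/o)/4 = 2 + (4/o**2)/4 = 2 + o**(-2))
b(j) = 2 + j**(-2)
(C(12) + b(V(-4)))*(-143) = (I + (2 + 2**(-2)))*(-143) = (I + (2 + 1/4))*(-143) = (I + 9/4)*(-143) = (9/4 + I)*(-143) = -1287/4 - 143*I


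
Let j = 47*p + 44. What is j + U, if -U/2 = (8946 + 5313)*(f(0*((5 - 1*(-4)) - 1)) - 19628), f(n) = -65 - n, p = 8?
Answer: 561605394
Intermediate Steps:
U = 561604974 (U = -2*(8946 + 5313)*((-65 - 0*((5 - 1*(-4)) - 1)) - 19628) = -28518*((-65 - 0*((5 + 4) - 1)) - 19628) = -28518*((-65 - 0*(9 - 1)) - 19628) = -28518*((-65 - 0*8) - 19628) = -28518*((-65 - 1*0) - 19628) = -28518*((-65 + 0) - 19628) = -28518*(-65 - 19628) = -28518*(-19693) = -2*(-280802487) = 561604974)
j = 420 (j = 47*8 + 44 = 376 + 44 = 420)
j + U = 420 + 561604974 = 561605394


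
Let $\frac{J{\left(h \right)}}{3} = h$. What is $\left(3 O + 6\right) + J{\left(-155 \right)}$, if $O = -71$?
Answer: $-672$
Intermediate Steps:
$J{\left(h \right)} = 3 h$
$\left(3 O + 6\right) + J{\left(-155 \right)} = \left(3 \left(-71\right) + 6\right) + 3 \left(-155\right) = \left(-213 + 6\right) - 465 = -207 - 465 = -672$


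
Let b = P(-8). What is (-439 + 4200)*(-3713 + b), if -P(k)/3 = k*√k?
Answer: -13964593 + 180528*I*√2 ≈ -1.3965e+7 + 2.5531e+5*I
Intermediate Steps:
P(k) = -3*k^(3/2) (P(k) = -3*k*√k = -3*k^(3/2))
b = 48*I*√2 (b = -(-48)*I*√2 = 48*I*√2 ≈ 67.882*I)
(-439 + 4200)*(-3713 + b) = (-439 + 4200)*(-3713 + 48*I*√2) = 3761*(-3713 + 48*I*√2) = -13964593 + 180528*I*√2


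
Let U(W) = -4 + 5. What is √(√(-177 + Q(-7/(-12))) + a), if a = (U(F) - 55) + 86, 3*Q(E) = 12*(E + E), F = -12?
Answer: √(288 + 3*I*√1551)/3 ≈ 5.7701 + 1.1376*I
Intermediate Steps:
Q(E) = 8*E (Q(E) = (12*(E + E))/3 = (12*(2*E))/3 = (24*E)/3 = 8*E)
U(W) = 1
a = 32 (a = (1 - 55) + 86 = -54 + 86 = 32)
√(√(-177 + Q(-7/(-12))) + a) = √(√(-177 + 8*(-7/(-12))) + 32) = √(√(-177 + 8*(-7*(-1/12))) + 32) = √(√(-177 + 8*(7/12)) + 32) = √(√(-177 + 14/3) + 32) = √(√(-517/3) + 32) = √(I*√1551/3 + 32) = √(32 + I*√1551/3)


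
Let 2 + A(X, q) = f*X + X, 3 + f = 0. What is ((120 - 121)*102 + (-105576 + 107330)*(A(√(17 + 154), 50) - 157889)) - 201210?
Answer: -277142126 - 10524*√19 ≈ -2.7719e+8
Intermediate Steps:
f = -3 (f = -3 + 0 = -3)
A(X, q) = -2 - 2*X (A(X, q) = -2 + (-3*X + X) = -2 - 2*X)
((120 - 121)*102 + (-105576 + 107330)*(A(√(17 + 154), 50) - 157889)) - 201210 = ((120 - 121)*102 + (-105576 + 107330)*((-2 - 2*√(17 + 154)) - 157889)) - 201210 = (-1*102 + 1754*((-2 - 6*√19) - 157889)) - 201210 = (-102 + 1754*((-2 - 6*√19) - 157889)) - 201210 = (-102 + 1754*(-157891 - 6*√19)) - 201210 = (-102 + (-276940814 - 10524*√19)) - 201210 = (-276940916 - 10524*√19) - 201210 = -277142126 - 10524*√19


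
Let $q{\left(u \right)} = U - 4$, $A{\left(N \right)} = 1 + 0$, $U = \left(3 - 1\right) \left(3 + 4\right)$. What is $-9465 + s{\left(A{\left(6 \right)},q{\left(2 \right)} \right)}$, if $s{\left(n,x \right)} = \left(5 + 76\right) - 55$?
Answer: $-9439$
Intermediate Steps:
$U = 14$ ($U = 2 \cdot 7 = 14$)
$A{\left(N \right)} = 1$
$q{\left(u \right)} = 10$ ($q{\left(u \right)} = 14 - 4 = 10$)
$s{\left(n,x \right)} = 26$ ($s{\left(n,x \right)} = 81 - 55 = 26$)
$-9465 + s{\left(A{\left(6 \right)},q{\left(2 \right)} \right)} = -9465 + 26 = -9439$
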